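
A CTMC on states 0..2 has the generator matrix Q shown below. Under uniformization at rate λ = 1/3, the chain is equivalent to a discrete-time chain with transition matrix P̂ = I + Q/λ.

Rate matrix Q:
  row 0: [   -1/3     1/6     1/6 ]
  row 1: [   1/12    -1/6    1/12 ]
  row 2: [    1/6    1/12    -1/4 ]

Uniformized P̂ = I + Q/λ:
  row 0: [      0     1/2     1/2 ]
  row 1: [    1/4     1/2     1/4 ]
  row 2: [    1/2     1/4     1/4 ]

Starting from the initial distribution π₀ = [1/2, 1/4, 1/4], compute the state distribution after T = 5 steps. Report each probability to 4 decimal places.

π = [0.2610, 0.4219, 0.3171]

t=0: π = [0.5000, 0.2500, 0.2500]
t=1: π = [0.1875, 0.4375, 0.3750]
t=2: π = [0.2969, 0.4063, 0.2969]
t=3: π = [0.2500, 0.4258, 0.3242]
t=4: π = [0.2686, 0.4189, 0.3125]
t=5: π = [0.2610, 0.4219, 0.3171]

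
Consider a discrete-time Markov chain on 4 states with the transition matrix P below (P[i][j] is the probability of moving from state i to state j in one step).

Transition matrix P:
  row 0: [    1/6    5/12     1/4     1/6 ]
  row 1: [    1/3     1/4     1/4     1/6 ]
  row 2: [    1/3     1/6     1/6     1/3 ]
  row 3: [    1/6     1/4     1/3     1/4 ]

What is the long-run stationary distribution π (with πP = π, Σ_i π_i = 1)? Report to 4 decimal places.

Balance equations π_j = Σ_i π_i·P[i][j]:
  π_0 = 1/6·π_0 + 1/3·π_1 + 1/3·π_2 + 1/6·π_3
  π_1 = 5/12·π_0 + 1/4·π_1 + 1/6·π_2 + 1/4·π_3
  π_2 = 1/4·π_0 + 1/4·π_1 + 1/6·π_2 + 1/3·π_3
  normalize: π_0 + π_1 + π_2 + π_3 = 1
Solving the linear system gives exactly π = [250/987, 268/987, 35/141, 32/141].

π = [0.2533, 0.2715, 0.2482, 0.2270]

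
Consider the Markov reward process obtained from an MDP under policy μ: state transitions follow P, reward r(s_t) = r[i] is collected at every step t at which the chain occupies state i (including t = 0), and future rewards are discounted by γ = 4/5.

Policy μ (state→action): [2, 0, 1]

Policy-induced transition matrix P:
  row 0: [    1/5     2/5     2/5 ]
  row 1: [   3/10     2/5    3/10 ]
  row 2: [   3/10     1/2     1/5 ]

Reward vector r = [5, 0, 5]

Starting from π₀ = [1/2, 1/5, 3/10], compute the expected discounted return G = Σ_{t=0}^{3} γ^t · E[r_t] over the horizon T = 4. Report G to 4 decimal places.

t=0: π = [0.5000, 0.2000, 0.3000], E[r] = 4.0000, γ^t·E[r] = 4.000000, running G = 4.000000
t=1: π = [0.2500, 0.4300, 0.3200], E[r] = 2.8500, γ^t·E[r] = 2.280000, running G = 6.280000
t=2: π = [0.2750, 0.4320, 0.2930], E[r] = 2.8400, γ^t·E[r] = 1.817600, running G = 8.097600
t=3: π = [0.2725, 0.4293, 0.2982], E[r] = 2.8535, γ^t·E[r] = 1.460992, running G = 9.558592

G = 9.5586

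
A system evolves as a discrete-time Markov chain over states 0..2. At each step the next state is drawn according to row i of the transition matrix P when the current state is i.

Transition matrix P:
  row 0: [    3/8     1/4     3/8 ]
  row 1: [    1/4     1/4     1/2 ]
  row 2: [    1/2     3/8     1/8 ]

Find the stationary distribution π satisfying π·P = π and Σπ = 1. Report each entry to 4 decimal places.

π = [0.3797, 0.2911, 0.3291]

Balance equations π_j = Σ_i π_i·P[i][j]:
  π_0 = 3/8·π_0 + 1/4·π_1 + 1/2·π_2
  π_1 = 1/4·π_0 + 1/4·π_1 + 3/8·π_2
  normalize: π_0 + π_1 + π_2 = 1
Solving the linear system gives exactly π = [30/79, 23/79, 26/79].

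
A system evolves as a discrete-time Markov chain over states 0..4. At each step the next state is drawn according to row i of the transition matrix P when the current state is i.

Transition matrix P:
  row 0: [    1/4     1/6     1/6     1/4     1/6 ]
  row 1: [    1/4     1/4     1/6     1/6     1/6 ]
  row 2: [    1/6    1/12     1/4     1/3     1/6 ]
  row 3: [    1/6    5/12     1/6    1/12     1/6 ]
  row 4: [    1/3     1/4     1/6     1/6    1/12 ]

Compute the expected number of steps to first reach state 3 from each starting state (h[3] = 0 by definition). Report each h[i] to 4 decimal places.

First-step conditioning: h[3] = 0; for i ≠ 3, h[i] = 1 + Σ_k P[i][k]·h[k].
  h[0] = 1 + 1/4·h[0] + 1/6·h[1] + 1/6·h[2] + 1/6·h[4]
  h[1] = 1 + 1/4·h[0] + 1/4·h[1] + 1/6·h[2] + 1/6·h[4]
  h[2] = 1 + 1/6·h[0] + 1/12·h[1] + 1/4·h[2] + 1/6·h[4]
  h[4] = 1 + 1/3·h[0] + 1/4·h[1] + 1/6·h[2] + 1/12·h[4]
Solving the 4×4 linear system over states ≠ 3 gives exactly h = [18876/4481, 20592/4481, 17004/4481, 0, 20460/4481] (h[3] = 0 is the target).

h = [4.2125, 4.5954, 3.7947, 0.0000, 4.5659]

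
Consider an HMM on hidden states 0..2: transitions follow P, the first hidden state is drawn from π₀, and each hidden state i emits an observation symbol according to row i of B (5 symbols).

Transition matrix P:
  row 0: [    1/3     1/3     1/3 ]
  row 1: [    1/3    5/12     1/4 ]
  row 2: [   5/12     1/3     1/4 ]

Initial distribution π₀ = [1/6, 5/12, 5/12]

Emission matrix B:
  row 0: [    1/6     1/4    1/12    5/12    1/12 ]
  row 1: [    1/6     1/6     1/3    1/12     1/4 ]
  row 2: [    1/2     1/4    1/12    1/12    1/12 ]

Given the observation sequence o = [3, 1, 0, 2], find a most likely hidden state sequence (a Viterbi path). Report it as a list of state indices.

t=0: δ = [6.944e-02, 3.472e-02, 3.472e-02]  (obs o_0=3)
t=1: δ = [5.787e-03, 3.858e-03, 5.787e-03]  ψ = [0, 0, 0]  (obs o_1=1)
t=2: δ = [4.019e-04, 3.215e-04, 9.645e-04]  ψ = [2, 0, 0]  (obs o_2=0)
t=3: δ = [3.349e-05, 1.072e-04, 2.009e-05]  ψ = [2, 2, 2]  (obs o_3=2)
backtrack: best end state = 1; path = [0, 0, 2, 1]

path = [0, 0, 2, 1]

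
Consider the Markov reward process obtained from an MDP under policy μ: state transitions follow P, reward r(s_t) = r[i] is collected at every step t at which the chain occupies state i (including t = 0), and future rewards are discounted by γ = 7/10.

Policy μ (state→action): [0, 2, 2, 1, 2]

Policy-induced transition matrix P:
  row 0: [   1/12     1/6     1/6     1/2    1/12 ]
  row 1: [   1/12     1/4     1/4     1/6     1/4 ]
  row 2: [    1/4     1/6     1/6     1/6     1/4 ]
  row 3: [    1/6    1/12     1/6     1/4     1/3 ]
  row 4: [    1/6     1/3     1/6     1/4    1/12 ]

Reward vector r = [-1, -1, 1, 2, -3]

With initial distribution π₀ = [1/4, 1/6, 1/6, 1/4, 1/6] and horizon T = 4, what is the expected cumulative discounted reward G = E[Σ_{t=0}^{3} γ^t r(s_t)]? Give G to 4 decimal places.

t=0: π = [0.2500, 0.1667, 0.1667, 0.2500, 0.1667], E[r] = -0.2500, γ^t·E[r] = -0.250000, running G = -0.250000
t=1: π = [0.1458, 0.1875, 0.1806, 0.2847, 0.2014], E[r] = -0.1875, γ^t·E[r] = -0.131250, running G = -0.381250
t=2: π = [0.1539, 0.1921, 0.1823, 0.2558, 0.2159], E[r] = -0.2998, γ^t·E[r] = -0.146887, running G = -0.528137
t=3: π = [0.1530, 0.1973, 0.1827, 0.2573, 0.2097], E[r] = -0.2822, γ^t·E[r] = -0.096783, running G = -0.624920

G = -0.6249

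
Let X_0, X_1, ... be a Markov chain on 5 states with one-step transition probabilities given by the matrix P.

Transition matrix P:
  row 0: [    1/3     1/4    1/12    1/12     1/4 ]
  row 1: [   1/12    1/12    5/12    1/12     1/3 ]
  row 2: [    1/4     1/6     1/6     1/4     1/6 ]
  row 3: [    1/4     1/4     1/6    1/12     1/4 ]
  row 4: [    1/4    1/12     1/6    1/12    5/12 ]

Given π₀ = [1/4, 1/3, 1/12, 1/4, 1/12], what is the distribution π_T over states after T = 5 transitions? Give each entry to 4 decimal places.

t=0: π = [0.2500, 0.3333, 0.0833, 0.2500, 0.0833]
t=1: π = [0.2153, 0.1736, 0.2292, 0.0972, 0.2847]
t=2: π = [0.2390, 0.1545, 0.1921, 0.1215, 0.2928]
t=3: π = [0.2442, 0.1594, 0.1854, 0.1154, 0.2957]
t=4: π = [0.2438, 0.1587, 0.1862, 0.1142, 0.2971]
t=5: π = [0.2439, 0.1585, 0.1860, 0.1144, 0.2972]

π = [0.2439, 0.1585, 0.1860, 0.1144, 0.2972]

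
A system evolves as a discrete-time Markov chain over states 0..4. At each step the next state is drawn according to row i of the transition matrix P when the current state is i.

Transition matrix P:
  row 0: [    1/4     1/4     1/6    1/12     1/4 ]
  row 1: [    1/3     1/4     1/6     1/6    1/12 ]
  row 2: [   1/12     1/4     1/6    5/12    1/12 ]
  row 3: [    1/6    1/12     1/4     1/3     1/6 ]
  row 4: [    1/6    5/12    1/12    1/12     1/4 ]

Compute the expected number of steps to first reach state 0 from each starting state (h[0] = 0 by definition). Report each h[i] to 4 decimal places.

h = [0.0000, 4.3767, 5.7396, 5.4515, 5.0083]

First-step conditioning: h[0] = 0; for i ≠ 0, h[i] = 1 + Σ_k P[i][k]·h[k].
  h[1] = 1 + 1/4·h[1] + 1/6·h[2] + 1/6·h[3] + 1/12·h[4]
  h[2] = 1 + 1/4·h[1] + 1/6·h[2] + 5/12·h[3] + 1/12·h[4]
  h[3] = 1 + 1/12·h[1] + 1/4·h[2] + 1/3·h[3] + 1/6·h[4]
  h[4] = 1 + 5/12·h[1] + 1/12·h[2] + 1/12·h[3] + 1/4·h[4]
Solving the 4×4 linear system over states ≠ 0 gives exactly h = [0, 1580/361, 2072/361, 1968/361, 1808/361] (h[0] = 0 is the target).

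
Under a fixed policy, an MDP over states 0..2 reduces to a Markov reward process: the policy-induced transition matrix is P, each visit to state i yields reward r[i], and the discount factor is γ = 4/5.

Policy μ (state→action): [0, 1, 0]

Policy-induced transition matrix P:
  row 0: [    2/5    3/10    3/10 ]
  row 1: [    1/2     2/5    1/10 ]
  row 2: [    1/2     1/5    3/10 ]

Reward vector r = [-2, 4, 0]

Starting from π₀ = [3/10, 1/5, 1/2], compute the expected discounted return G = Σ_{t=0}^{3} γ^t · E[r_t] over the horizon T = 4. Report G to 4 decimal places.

t=0: π = [0.3000, 0.2000, 0.5000], E[r] = 0.2000, γ^t·E[r] = 0.200000, running G = 0.200000
t=1: π = [0.4700, 0.2700, 0.2600], E[r] = 0.1400, γ^t·E[r] = 0.112000, running G = 0.312000
t=2: π = [0.4530, 0.3010, 0.2460], E[r] = 0.2980, γ^t·E[r] = 0.190720, running G = 0.502720
t=3: π = [0.4547, 0.3055, 0.2398], E[r] = 0.3126, γ^t·E[r] = 0.160051, running G = 0.662771

G = 0.6628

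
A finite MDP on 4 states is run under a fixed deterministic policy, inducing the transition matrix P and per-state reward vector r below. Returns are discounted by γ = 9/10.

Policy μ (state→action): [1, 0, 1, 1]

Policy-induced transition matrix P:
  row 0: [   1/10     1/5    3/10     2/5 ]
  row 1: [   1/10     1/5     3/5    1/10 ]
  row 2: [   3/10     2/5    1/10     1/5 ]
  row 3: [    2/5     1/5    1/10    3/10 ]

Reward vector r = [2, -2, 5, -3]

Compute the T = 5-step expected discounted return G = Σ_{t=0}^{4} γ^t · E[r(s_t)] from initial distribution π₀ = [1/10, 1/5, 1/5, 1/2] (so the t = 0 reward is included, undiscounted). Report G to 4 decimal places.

t=0: π = [0.1000, 0.2000, 0.2000, 0.5000], E[r] = -0.7000, γ^t·E[r] = -0.700000, running G = -0.700000
t=1: π = [0.2900, 0.2400, 0.2200, 0.2500], E[r] = 0.4500, γ^t·E[r] = 0.405000, running G = -0.295000
t=2: π = [0.2190, 0.2440, 0.2780, 0.2590], E[r] = 0.5630, γ^t·E[r] = 0.456030, running G = 0.161030
t=3: π = [0.2333, 0.2556, 0.2658, 0.2453], E[r] = 0.5485, γ^t·E[r] = 0.399857, running G = 0.560887
t=4: π = [0.2268, 0.2532, 0.2745, 0.2456], E[r] = 0.5826, γ^t·E[r] = 0.382237, running G = 0.943124

G = 0.9431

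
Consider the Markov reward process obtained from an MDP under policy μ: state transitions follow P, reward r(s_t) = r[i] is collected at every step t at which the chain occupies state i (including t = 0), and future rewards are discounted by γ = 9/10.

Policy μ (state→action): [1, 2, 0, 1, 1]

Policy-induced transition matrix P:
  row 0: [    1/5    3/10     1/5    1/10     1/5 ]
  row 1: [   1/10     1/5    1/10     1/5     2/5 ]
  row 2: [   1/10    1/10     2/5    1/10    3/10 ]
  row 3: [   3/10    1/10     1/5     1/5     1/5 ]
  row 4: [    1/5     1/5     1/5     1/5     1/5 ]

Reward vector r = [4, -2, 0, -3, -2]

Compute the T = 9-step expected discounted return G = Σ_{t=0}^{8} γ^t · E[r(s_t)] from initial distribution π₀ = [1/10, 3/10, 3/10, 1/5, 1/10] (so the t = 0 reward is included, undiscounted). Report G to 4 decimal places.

t=0: π = [0.1000, 0.3000, 0.3000, 0.2000, 0.1000], E[r] = -1.0000, γ^t·E[r] = -1.000000, running G = -1.000000
t=1: π = [0.1600, 0.1600, 0.2300, 0.1600, 0.2900], E[r] = -0.7400, γ^t·E[r] = -0.666000, running G = -1.666000
t=2: π = [0.1770, 0.1770, 0.2300, 0.1610, 0.2550], E[r] = -0.6390, γ^t·E[r] = -0.517590, running G = -2.183590
t=3: π = [0.1754, 0.1786, 0.2283, 0.1593, 0.2584], E[r] = -0.6503, γ^t·E[r] = -0.474069, running G = -2.657659
t=4: π = [0.1752, 0.1788, 0.2278, 0.1596, 0.2586], E[r] = -0.6526, γ^t·E[r] = -0.428164, running G = -3.085823
t=5: π = [0.1753, 0.1788, 0.2277, 0.1597, 0.2585], E[r] = -0.6525, γ^t·E[r] = -0.385296, running G = -3.471119
t=6: π = [0.1753, 0.1788, 0.2277, 0.1597, 0.2585], E[r] = -0.6524, γ^t·E[r] = -0.346736, running G = -3.817855
t=7: π = [0.1753, 0.1788, 0.2277, 0.1597, 0.2585], E[r] = -0.6524, γ^t·E[r] = -0.312063, running G = -4.129918
t=8: π = [0.1753, 0.1788, 0.2277, 0.1597, 0.2585], E[r] = -0.6524, γ^t·E[r] = -0.280858, running G = -4.410776

G = -4.4108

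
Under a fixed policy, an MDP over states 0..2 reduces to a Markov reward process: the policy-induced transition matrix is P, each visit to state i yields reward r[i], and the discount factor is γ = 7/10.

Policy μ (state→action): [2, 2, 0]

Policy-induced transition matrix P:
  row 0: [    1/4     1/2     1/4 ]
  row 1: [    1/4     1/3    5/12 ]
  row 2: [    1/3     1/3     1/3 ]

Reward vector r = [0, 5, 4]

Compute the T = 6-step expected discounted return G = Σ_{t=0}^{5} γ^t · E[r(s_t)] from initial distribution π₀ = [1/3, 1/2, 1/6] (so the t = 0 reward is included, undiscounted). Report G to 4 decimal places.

G = 9.5512

t=0: π = [0.3333, 0.5000, 0.1667], E[r] = 3.1667, γ^t·E[r] = 3.166667, running G = 3.166667
t=1: π = [0.2639, 0.3889, 0.3472], E[r] = 3.3333, γ^t·E[r] = 2.333333, running G = 5.500000
t=2: π = [0.2789, 0.3773, 0.3438], E[r] = 3.2616, γ^t·E[r] = 1.598171, running G = 7.098171
t=3: π = [0.2786, 0.3798, 0.3415], E[r] = 3.2652, γ^t·E[r] = 1.119977, running G = 8.218148
t=4: π = [0.2785, 0.3798, 0.3418], E[r] = 3.2659, γ^t·E[r] = 0.784150, running G = 9.002298
t=5: π = [0.2785, 0.3797, 0.3418], E[r] = 3.2658, γ^t·E[r] = 0.548887, running G = 9.551185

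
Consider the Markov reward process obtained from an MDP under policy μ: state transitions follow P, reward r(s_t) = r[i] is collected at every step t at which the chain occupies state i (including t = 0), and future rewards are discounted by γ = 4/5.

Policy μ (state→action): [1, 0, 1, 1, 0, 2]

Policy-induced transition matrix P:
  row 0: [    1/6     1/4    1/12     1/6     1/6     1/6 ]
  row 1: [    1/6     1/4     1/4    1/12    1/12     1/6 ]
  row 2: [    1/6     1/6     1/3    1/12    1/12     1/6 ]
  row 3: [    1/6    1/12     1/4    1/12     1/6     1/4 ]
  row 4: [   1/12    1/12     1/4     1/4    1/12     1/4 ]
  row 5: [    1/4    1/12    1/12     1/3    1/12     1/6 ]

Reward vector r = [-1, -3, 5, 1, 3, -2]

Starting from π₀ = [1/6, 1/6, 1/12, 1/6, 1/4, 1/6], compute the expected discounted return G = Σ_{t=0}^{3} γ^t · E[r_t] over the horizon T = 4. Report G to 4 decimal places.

t=0: π = [0.1667, 0.1667, 0.0833, 0.1667, 0.2500, 0.1667], E[r] = 0.3333, γ^t·E[r] = 0.333333, running G = 0.333333
t=1: π = [0.1597, 0.1458, 0.2014, 0.1806, 0.1111, 0.2014], E[r] = 0.5208, γ^t·E[r] = 0.416667, running G = 0.750000
t=2: π = [0.1742, 0.1510, 0.2066, 0.1655, 0.1117, 0.1910], E[r] = 0.5243, γ^t·E[r] = 0.335556, running G = 1.085556
t=3: π = [0.1733, 0.1548, 0.2064, 0.1642, 0.1116, 0.1898], E[r] = 0.5138, γ^t·E[r] = 0.263086, running G = 1.348642

G = 1.3486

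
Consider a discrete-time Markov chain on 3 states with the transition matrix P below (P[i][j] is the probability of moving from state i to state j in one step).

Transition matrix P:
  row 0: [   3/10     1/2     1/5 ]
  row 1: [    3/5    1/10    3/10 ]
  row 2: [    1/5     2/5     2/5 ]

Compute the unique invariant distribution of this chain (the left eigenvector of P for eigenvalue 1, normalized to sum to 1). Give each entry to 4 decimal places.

Balance equations π_j = Σ_i π_i·P[i][j]:
  π_0 = 3/10·π_0 + 3/5·π_1 + 1/5·π_2
  π_1 = 1/2·π_0 + 1/10·π_1 + 2/5·π_2
  normalize: π_0 + π_1 + π_2 = 1
Solving the linear system gives exactly π = [42/113, 38/113, 33/113].

π = [0.3717, 0.3363, 0.2920]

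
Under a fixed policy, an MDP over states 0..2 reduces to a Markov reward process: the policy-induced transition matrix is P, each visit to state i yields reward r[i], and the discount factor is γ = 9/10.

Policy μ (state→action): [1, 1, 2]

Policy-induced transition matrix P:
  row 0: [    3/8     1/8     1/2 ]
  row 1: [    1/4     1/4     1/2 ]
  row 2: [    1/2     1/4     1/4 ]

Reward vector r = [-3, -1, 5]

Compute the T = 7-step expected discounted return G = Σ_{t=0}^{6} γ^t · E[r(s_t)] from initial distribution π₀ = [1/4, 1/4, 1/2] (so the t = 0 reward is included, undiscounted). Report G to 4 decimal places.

t=0: π = [0.2500, 0.2500, 0.5000], E[r] = 1.5000, γ^t·E[r] = 1.500000, running G = 1.500000
t=1: π = [0.4063, 0.2188, 0.3750], E[r] = 0.4375, γ^t·E[r] = 0.393750, running G = 1.893750
t=2: π = [0.3945, 0.1992, 0.4063], E[r] = 0.6484, γ^t·E[r] = 0.525234, running G = 2.418984
t=3: π = [0.4009, 0.2007, 0.3984], E[r] = 0.5889, γ^t·E[r] = 0.429284, running G = 2.848269
t=4: π = [0.3997, 0.1999, 0.4004], E[r] = 0.6029, γ^t·E[r] = 0.395566, running G = 3.243835
t=5: π = [0.4001, 0.2000, 0.3999], E[r] = 0.5993, γ^t·E[r] = 0.353874, running G = 3.597709
t=6: π = [0.4000, 0.2000, 0.4000], E[r] = 0.6002, γ^t·E[r] = 0.318960, running G = 3.916669

G = 3.9167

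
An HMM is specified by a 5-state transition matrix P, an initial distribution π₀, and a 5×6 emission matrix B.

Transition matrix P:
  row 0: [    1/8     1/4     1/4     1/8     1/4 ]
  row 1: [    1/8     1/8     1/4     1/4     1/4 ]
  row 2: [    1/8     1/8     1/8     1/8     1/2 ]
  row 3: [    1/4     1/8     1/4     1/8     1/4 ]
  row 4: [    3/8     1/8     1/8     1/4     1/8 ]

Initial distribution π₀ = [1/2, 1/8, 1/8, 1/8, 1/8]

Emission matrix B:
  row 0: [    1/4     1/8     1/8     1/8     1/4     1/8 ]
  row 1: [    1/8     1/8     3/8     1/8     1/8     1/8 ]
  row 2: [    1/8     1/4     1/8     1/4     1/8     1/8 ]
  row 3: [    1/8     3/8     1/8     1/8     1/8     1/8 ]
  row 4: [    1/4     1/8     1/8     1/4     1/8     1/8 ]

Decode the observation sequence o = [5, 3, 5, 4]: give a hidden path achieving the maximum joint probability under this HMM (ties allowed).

t=0: δ = [6.250e-02, 1.562e-02, 1.562e-02, 1.562e-02, 1.562e-02]  (obs o_0=5)
t=1: δ = [9.766e-04, 1.953e-03, 3.906e-03, 9.766e-04, 3.906e-03]  ψ = [0, 0, 0, 0, 0]  (obs o_1=3)
t=2: δ = [1.831e-04, 6.104e-05, 6.104e-05, 1.221e-04, 2.441e-04]  ψ = [4, 2, 1, 4, 2]  (obs o_2=5)
t=3: δ = [2.289e-05, 5.722e-06, 5.722e-06, 7.629e-06, 5.722e-06]  ψ = [4, 0, 0, 4, 0]  (obs o_3=4)
backtrack: best end state = 0; path = [0, 2, 4, 0]

path = [0, 2, 4, 0]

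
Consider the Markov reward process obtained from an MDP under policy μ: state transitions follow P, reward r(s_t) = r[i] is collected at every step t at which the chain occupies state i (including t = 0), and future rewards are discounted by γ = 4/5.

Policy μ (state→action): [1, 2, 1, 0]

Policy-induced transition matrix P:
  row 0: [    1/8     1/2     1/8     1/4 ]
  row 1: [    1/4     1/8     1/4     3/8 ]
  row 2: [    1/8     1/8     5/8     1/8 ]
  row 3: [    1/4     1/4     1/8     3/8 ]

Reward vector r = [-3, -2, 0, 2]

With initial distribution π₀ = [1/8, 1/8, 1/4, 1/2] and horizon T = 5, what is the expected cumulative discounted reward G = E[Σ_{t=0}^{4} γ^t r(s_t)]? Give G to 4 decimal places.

t=0: π = [0.1250, 0.1250, 0.2500, 0.5000], E[r] = 0.3750, γ^t·E[r] = 0.375000, running G = 0.375000
t=1: π = [0.2031, 0.2344, 0.2656, 0.2969], E[r] = -0.4844, γ^t·E[r] = -0.387500, running G = -0.012500
t=2: π = [0.1914, 0.2383, 0.2871, 0.2832], E[r] = -0.4844, γ^t·E[r] = -0.310000, running G = -0.322500
t=3: π = [0.1902, 0.2322, 0.2983, 0.2793], E[r] = -0.4763, γ^t·E[r] = -0.243875, running G = -0.566375
t=4: π = [0.1889, 0.2312, 0.3032, 0.2766], E[r] = -0.4760, γ^t·E[r] = -0.194963, running G = -0.761338

G = -0.7613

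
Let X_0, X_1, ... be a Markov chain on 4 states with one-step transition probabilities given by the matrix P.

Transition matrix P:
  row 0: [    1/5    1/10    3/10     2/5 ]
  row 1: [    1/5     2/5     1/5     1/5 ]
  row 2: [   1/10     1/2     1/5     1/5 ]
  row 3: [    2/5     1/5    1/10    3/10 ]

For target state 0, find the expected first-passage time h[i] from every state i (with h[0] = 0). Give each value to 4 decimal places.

h = [0.0000, 4.4118, 4.8529, 3.3824]

First-step conditioning: h[0] = 0; for i ≠ 0, h[i] = 1 + Σ_k P[i][k]·h[k].
  h[1] = 1 + 2/5·h[1] + 1/5·h[2] + 1/5·h[3]
  h[2] = 1 + 1/2·h[1] + 1/5·h[2] + 1/5·h[3]
  h[3] = 1 + 1/5·h[1] + 1/10·h[2] + 3/10·h[3]
Solving the 3×3 linear system over states ≠ 0 gives exactly h = [0, 75/17, 165/34, 115/34] (h[0] = 0 is the target).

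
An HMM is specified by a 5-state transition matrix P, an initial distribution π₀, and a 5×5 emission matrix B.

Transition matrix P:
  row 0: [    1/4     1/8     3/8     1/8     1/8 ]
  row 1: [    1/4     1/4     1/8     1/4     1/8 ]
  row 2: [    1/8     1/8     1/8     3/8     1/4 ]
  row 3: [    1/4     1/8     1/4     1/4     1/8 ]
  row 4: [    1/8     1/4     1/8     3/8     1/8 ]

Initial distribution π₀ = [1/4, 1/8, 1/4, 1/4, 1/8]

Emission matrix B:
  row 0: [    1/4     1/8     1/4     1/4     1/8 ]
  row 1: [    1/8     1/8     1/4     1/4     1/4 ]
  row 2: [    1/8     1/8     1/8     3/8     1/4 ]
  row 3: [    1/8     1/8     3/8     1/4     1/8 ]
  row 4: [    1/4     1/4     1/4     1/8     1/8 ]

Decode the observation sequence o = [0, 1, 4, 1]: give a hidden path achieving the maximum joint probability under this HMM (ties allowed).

path = [0, 0, 2, 4]

t=0: δ = [6.250e-02, 1.562e-02, 3.125e-02, 3.125e-02, 3.125e-02]  (obs o_0=0)
t=1: δ = [1.953e-03, 9.766e-04, 2.930e-03, 1.465e-03, 1.953e-03]  ψ = [0, 0, 0, 2, 0]  (obs o_1=1)
t=2: δ = [6.104e-05, 1.221e-04, 1.831e-04, 1.373e-04, 9.155e-05]  ψ = [0, 4, 0, 2, 2]  (obs o_2=4)
t=3: δ = [4.292e-06, 3.815e-06, 4.292e-06, 8.583e-06, 1.144e-05]  ψ = [3, 1, 3, 2, 2]  (obs o_3=1)
backtrack: best end state = 4; path = [0, 0, 2, 4]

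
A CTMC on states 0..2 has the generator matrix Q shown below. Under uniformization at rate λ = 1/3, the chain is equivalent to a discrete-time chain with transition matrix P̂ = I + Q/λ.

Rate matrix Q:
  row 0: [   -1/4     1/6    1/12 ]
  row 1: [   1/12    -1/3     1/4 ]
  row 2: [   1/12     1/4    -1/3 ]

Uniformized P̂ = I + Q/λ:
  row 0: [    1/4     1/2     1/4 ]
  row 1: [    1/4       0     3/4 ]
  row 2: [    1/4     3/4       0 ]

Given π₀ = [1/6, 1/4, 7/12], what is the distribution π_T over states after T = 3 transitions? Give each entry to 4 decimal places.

π = [0.2500, 0.4648, 0.2852]

t=0: π = [0.1667, 0.2500, 0.5833]
t=1: π = [0.2500, 0.5208, 0.2292]
t=2: π = [0.2500, 0.2969, 0.4531]
t=3: π = [0.2500, 0.4648, 0.2852]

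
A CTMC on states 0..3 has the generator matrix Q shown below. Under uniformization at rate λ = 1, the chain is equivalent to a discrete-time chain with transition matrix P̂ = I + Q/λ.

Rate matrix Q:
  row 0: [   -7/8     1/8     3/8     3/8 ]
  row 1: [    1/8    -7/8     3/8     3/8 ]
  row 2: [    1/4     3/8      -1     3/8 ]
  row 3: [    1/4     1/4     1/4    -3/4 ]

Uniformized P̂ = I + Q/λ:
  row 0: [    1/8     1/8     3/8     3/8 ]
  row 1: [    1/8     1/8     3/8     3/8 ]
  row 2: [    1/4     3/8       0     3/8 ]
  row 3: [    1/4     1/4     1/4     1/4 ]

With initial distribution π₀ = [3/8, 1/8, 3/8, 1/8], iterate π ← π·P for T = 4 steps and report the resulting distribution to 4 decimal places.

t=0: π = [0.3750, 0.1250, 0.3750, 0.1250]
t=1: π = [0.1875, 0.2344, 0.2188, 0.3594]
t=2: π = [0.1973, 0.2246, 0.2480, 0.3301]
t=3: π = [0.1973, 0.2283, 0.2407, 0.3337]
t=4: π = [0.1968, 0.2269, 0.2430, 0.3333]

π = [0.1968, 0.2269, 0.2430, 0.3333]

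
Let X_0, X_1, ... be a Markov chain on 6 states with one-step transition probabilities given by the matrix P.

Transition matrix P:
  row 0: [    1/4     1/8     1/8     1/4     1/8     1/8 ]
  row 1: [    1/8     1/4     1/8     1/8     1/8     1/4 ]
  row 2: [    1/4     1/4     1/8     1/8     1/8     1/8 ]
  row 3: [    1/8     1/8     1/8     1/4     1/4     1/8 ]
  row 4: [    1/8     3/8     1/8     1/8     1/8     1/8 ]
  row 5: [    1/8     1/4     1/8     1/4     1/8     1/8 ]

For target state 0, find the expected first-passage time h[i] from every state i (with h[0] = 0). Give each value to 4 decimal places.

First-step conditioning: h[0] = 0; for i ≠ 0, h[i] = 1 + Σ_k P[i][k]·h[k].
  h[1] = 1 + 1/4·h[1] + 1/8·h[2] + 1/8·h[3] + 1/8·h[4] + 1/4·h[5]
  h[2] = 1 + 1/4·h[1] + 1/8·h[2] + 1/8·h[3] + 1/8·h[4] + 1/8·h[5]
  h[3] = 1 + 1/8·h[1] + 1/8·h[2] + 1/4·h[3] + 1/4·h[4] + 1/8·h[5]
  h[4] = 1 + 3/8·h[1] + 1/8·h[2] + 1/8·h[3] + 1/8·h[4] + 1/8·h[5]
  h[5] = 1 + 1/4·h[1] + 1/8·h[2] + 1/4·h[3] + 1/8·h[4] + 1/8·h[5]
Solving the 5×5 linear system over states ≠ 0 gives exactly h = [0, 64/9, 56/9, 64/9, 64/9, 64/9] (h[0] = 0 is the target).

h = [0.0000, 7.1111, 6.2222, 7.1111, 7.1111, 7.1111]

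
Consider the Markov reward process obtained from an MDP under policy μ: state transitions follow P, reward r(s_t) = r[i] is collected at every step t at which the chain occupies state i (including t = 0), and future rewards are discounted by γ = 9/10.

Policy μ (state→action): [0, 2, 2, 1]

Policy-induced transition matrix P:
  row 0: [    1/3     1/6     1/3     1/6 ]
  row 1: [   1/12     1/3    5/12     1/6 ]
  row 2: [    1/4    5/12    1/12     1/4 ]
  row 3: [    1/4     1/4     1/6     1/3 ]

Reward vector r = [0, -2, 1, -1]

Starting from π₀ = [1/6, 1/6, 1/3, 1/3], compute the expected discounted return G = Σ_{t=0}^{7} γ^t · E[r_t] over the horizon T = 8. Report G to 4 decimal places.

G = -3.0582

t=0: π = [0.1667, 0.1667, 0.3333, 0.3333], E[r] = -0.3333, γ^t·E[r] = -0.333333, running G = -0.333333
t=1: π = [0.2361, 0.3056, 0.2083, 0.2500], E[r] = -0.6528, γ^t·E[r] = -0.587500, running G = -0.920833
t=2: π = [0.2188, 0.2905, 0.2650, 0.2257], E[r] = -0.5417, γ^t·E[r] = -0.438750, running G = -1.359583
t=3: π = [0.2198, 0.3002, 0.2537, 0.2264], E[r] = -0.5730, γ^t·E[r] = -0.417727, running G = -1.777310
t=4: π = [0.2183, 0.2990, 0.2572, 0.2255], E[r] = -0.5663, γ^t·E[r] = -0.371535, running G = -2.148845
t=5: π = [0.2184, 0.2996, 0.2564, 0.2257], E[r] = -0.5685, γ^t·E[r] = -0.335700, running G = -2.484545
t=6: π = [0.2183, 0.2995, 0.2566, 0.2256], E[r] = -0.5680, γ^t·E[r] = -0.301880, running G = -2.786425
t=7: π = [0.2183, 0.2995, 0.2565, 0.2257], E[r] = -0.5682, γ^t·E[r] = -0.271764, running G = -3.058190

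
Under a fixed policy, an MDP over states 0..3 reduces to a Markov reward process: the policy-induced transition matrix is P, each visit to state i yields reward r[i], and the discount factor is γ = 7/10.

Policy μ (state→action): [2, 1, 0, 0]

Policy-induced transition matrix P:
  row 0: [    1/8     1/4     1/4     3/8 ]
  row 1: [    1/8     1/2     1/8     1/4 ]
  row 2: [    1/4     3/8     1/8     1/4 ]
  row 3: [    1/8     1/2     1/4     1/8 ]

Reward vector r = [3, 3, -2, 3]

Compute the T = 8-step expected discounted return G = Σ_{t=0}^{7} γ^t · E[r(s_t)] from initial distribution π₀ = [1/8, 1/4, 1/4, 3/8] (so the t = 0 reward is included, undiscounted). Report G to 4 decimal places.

G = 6.2716

t=0: π = [0.1250, 0.2500, 0.2500, 0.3750], E[r] = 1.7500, γ^t·E[r] = 1.750000, running G = 1.750000
t=1: π = [0.1563, 0.4375, 0.1875, 0.2188], E[r] = 2.0625, γ^t·E[r] = 1.443750, running G = 3.193750
t=2: π = [0.1484, 0.4375, 0.1719, 0.2422], E[r] = 2.1406, γ^t·E[r] = 1.048906, running G = 4.242656
t=3: π = [0.1465, 0.4414, 0.1738, 0.2383], E[r] = 2.1309, γ^t·E[r] = 0.730885, running G = 4.973541
t=4: π = [0.1467, 0.4417, 0.1731, 0.2385], E[r] = 2.1345, γ^t·E[r] = 0.512499, running G = 5.486040
t=5: π = [0.1466, 0.4417, 0.1732, 0.2385], E[r] = 2.1342, γ^t·E[r] = 0.358698, running G = 5.844737
t=6: π = [0.1466, 0.4417, 0.1731, 0.2385], E[r] = 2.1343, γ^t·E[r] = 0.251095, running G = 6.095833
t=7: π = [0.1466, 0.4417, 0.1731, 0.2385], E[r] = 2.1343, γ^t·E[r] = 0.175767, running G = 6.271599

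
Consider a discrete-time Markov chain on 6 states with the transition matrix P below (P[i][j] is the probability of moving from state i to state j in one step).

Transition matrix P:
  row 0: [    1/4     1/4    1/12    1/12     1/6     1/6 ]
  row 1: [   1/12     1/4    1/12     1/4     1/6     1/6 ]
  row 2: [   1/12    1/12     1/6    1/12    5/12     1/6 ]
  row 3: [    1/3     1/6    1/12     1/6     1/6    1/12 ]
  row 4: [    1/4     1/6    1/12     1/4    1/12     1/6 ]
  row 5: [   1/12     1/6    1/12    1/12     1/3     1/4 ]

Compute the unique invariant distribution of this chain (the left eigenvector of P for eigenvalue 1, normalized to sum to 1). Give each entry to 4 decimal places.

π = [0.1887, 0.1907, 0.0909, 0.1620, 0.2005, 0.1671]

Balance equations π_j = Σ_i π_i·P[i][j]:
  π_0 = 1/4·π_0 + 1/12·π_1 + 1/12·π_2 + 1/3·π_3 + 1/4·π_4 + 1/12·π_5
  π_1 = 1/4·π_0 + 1/4·π_1 + 1/12·π_2 + 1/6·π_3 + 1/6·π_4 + 1/6·π_5
  π_2 = 1/12·π_0 + 1/12·π_1 + 1/6·π_2 + 1/12·π_3 + 1/12·π_4 + 1/12·π_5
  π_3 = 1/12·π_0 + 1/4·π_1 + 1/12·π_2 + 1/6·π_3 + 1/4·π_4 + 1/12·π_5
  π_4 = 1/6·π_0 + 1/6·π_1 + 5/12·π_2 + 1/6·π_3 + 1/12·π_4 + 1/3·π_5
  normalize: π_0 + π_1 + π_2 + π_3 + π_4 + π_5 = 1
Solving the linear system gives exactly π = [1422/7535, 1437/7535, 1/11, 111/685, 1511/7535, 1259/7535].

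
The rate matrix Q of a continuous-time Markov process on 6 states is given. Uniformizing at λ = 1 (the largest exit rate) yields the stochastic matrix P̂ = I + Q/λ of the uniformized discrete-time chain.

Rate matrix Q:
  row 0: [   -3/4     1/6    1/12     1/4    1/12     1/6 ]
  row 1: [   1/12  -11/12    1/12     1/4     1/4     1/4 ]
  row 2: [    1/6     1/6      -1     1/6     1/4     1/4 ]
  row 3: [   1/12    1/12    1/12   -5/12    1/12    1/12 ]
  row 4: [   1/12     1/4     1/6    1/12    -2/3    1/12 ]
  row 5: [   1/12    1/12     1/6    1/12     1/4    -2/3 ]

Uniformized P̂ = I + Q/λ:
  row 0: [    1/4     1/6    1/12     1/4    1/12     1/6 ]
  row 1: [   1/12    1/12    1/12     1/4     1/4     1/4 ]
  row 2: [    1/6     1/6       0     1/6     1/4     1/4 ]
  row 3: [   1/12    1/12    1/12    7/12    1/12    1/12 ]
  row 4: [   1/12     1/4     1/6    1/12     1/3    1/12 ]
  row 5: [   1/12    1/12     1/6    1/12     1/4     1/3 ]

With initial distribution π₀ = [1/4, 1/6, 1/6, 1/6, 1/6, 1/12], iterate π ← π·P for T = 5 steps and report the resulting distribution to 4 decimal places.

π = [0.1106, 0.1355, 0.1063, 0.2662, 0.2042, 0.1772]

t=0: π = [0.2500, 0.1667, 0.1667, 0.1667, 0.1667, 0.0833]
t=1: π = [0.1389, 0.1458, 0.0903, 0.2500, 0.1944, 0.1806]
t=2: π = [0.1140, 0.1348, 0.1071, 0.2633, 0.2014, 0.1794]
t=3: π = [0.1113, 0.1353, 0.1061, 0.2654, 0.2039, 0.1780]
t=4: π = [0.1107, 0.1354, 0.1063, 0.2660, 0.2042, 0.1773]
t=5: π = [0.1106, 0.1355, 0.1063, 0.2662, 0.2042, 0.1772]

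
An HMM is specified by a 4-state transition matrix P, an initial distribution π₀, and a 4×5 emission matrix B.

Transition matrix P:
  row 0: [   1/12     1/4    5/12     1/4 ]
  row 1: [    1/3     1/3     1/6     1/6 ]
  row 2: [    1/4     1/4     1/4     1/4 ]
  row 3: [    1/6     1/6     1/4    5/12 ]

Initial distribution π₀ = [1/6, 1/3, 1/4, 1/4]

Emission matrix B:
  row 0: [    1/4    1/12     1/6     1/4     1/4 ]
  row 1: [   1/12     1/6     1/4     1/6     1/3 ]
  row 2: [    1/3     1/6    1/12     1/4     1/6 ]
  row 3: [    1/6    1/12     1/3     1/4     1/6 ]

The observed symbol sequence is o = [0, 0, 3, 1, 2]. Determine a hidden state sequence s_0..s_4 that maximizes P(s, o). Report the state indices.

path = [2, 2, 0, 2, 3]

t=0: δ = [4.167e-02, 2.778e-02, 8.333e-02, 4.167e-02]  (obs o_0=0)
t=1: δ = [5.208e-03, 1.736e-03, 6.944e-03, 3.472e-03]  ψ = [2, 2, 2, 2]  (obs o_1=0)
t=2: δ = [4.340e-04, 2.894e-04, 5.425e-04, 4.340e-04]  ψ = [2, 2, 0, 2]  (obs o_2=3)
t=3: δ = [1.130e-05, 2.261e-05, 3.014e-05, 1.507e-05]  ψ = [2, 2, 0, 3]  (obs o_3=1)
t=4: δ = [1.256e-06, 1.884e-06, 6.279e-07, 2.512e-06]  ψ = [1, 1, 2, 2]  (obs o_4=2)
backtrack: best end state = 3; path = [2, 2, 0, 2, 3]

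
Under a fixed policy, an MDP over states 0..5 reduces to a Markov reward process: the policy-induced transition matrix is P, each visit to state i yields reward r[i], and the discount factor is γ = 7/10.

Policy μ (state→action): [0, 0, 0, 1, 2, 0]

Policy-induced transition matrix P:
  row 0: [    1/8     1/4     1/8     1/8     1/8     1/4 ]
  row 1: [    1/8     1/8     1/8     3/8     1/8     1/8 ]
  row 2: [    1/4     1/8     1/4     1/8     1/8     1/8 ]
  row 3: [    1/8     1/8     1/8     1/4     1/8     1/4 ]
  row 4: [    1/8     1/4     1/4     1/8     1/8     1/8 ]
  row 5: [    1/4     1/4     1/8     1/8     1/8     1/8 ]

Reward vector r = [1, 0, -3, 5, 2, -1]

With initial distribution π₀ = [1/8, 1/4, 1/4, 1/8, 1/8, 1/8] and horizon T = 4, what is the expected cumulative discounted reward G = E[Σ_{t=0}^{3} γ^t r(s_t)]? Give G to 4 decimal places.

t=0: π = [0.1250, 0.2500, 0.2500, 0.1250, 0.1250, 0.1250], E[r] = 0.1250, γ^t·E[r] = 0.125000, running G = 0.125000
t=1: π = [0.1719, 0.1719, 0.1719, 0.2031, 0.1250, 0.1563], E[r] = 0.7656, γ^t·E[r] = 0.535938, running G = 0.660938
t=2: π = [0.1660, 0.1816, 0.1621, 0.1934, 0.1250, 0.1719], E[r] = 0.7246, γ^t·E[r] = 0.355059, running G = 1.015996
t=3: π = [0.1667, 0.1829, 0.1609, 0.1946, 0.1250, 0.1699], E[r] = 0.7371, γ^t·E[r] = 0.252812, running G = 1.268808

G = 1.2688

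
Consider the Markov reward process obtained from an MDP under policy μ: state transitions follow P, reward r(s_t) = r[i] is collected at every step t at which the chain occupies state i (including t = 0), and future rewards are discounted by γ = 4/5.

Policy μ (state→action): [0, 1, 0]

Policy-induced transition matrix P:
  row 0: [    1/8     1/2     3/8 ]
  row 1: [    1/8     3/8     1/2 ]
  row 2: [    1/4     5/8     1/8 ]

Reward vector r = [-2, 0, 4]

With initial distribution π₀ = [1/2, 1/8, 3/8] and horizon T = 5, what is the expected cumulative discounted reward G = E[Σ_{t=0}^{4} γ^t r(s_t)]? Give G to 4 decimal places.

G = 2.8696

t=0: π = [0.5000, 0.1250, 0.3750], E[r] = 0.5000, γ^t·E[r] = 0.500000, running G = 0.500000
t=1: π = [0.1719, 0.5313, 0.2969], E[r] = 0.8438, γ^t·E[r] = 0.675000, running G = 1.175000
t=2: π = [0.1621, 0.4707, 0.3672], E[r] = 1.1445, γ^t·E[r] = 0.732500, running G = 1.907500
t=3: π = [0.1709, 0.4871, 0.3420], E[r] = 1.0264, γ^t·E[r] = 0.525500, running G = 2.433000
t=4: π = [0.1678, 0.4819, 0.3504], E[r] = 1.0660, γ^t·E[r] = 0.436625, running G = 2.869625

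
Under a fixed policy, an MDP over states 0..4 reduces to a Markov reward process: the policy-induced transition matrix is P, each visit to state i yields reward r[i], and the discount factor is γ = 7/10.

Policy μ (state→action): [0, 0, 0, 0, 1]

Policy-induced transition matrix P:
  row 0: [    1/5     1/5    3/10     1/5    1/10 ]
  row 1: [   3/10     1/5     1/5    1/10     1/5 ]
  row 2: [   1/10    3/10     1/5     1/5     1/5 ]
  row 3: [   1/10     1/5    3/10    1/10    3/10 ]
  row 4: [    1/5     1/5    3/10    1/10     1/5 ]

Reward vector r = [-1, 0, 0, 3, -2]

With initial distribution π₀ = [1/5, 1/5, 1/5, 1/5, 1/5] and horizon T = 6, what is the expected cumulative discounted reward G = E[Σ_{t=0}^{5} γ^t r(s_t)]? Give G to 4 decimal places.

G = -0.2904

t=0: π = [0.2000, 0.2000, 0.2000, 0.2000, 0.2000], E[r] = 0.0000, γ^t·E[r] = 0.000000, running G = 0.000000
t=1: π = [0.1800, 0.2200, 0.2600, 0.1400, 0.2000], E[r] = -0.1600, γ^t·E[r] = -0.112000, running G = -0.112000
t=2: π = [0.1820, 0.2260, 0.2520, 0.1440, 0.1960], E[r] = -0.1420, γ^t·E[r] = -0.069580, running G = -0.181580
t=3: π = [0.1830, 0.2252, 0.2522, 0.1434, 0.1962], E[r] = -0.1452, γ^t·E[r] = -0.049804, running G = -0.231384
t=4: π = [0.1830, 0.2252, 0.2523, 0.1435, 0.1960], E[r] = -0.1445, γ^t·E[r] = -0.034690, running G = -0.266073
t=5: π = [0.1829, 0.2252, 0.2523, 0.1435, 0.1961], E[r] = -0.1445, γ^t·E[r] = -0.024284, running G = -0.290358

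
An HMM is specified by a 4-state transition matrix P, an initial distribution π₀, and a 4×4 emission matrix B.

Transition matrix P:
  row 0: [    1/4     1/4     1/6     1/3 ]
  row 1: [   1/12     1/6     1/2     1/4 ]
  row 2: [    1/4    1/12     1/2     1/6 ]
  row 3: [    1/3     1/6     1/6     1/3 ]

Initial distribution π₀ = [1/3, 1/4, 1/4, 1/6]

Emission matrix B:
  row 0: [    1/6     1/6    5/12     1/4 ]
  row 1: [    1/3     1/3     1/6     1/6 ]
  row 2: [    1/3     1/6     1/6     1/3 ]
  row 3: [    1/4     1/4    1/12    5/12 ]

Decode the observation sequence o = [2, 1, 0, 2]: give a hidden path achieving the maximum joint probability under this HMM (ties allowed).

path = [0, 1, 2, 0]

t=0: δ = [1.389e-01, 4.167e-02, 4.167e-02, 1.389e-02]  (obs o_0=2)
t=1: δ = [5.787e-03, 1.157e-02, 3.858e-03, 1.157e-02]  ψ = [0, 0, 0, 0]  (obs o_1=1)
t=2: δ = [6.430e-04, 6.430e-04, 1.929e-03, 9.645e-04]  ψ = [3, 1, 1, 3]  (obs o_2=0)
t=3: δ = [2.009e-04, 2.679e-05, 1.608e-04, 2.679e-05]  ψ = [2, 0, 2, 2]  (obs o_3=2)
backtrack: best end state = 0; path = [0, 1, 2, 0]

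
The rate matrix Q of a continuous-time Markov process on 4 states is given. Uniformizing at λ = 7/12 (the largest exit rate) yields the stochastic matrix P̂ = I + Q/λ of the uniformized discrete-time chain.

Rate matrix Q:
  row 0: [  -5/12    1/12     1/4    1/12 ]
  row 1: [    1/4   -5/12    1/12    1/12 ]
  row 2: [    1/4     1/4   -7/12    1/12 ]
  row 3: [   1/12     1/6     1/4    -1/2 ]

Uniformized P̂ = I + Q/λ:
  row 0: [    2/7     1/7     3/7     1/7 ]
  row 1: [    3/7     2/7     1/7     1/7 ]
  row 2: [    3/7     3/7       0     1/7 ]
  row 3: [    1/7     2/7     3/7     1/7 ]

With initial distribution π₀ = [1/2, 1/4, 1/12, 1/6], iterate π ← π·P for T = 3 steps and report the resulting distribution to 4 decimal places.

t=0: π = [0.5000, 0.2500, 0.0833, 0.1667]
t=1: π = [0.3095, 0.2262, 0.3214, 0.1429]
t=2: π = [0.3435, 0.2874, 0.2262, 0.1429]
t=3: π = [0.3387, 0.2690, 0.2495, 0.1429]

π = [0.3387, 0.2690, 0.2495, 0.1429]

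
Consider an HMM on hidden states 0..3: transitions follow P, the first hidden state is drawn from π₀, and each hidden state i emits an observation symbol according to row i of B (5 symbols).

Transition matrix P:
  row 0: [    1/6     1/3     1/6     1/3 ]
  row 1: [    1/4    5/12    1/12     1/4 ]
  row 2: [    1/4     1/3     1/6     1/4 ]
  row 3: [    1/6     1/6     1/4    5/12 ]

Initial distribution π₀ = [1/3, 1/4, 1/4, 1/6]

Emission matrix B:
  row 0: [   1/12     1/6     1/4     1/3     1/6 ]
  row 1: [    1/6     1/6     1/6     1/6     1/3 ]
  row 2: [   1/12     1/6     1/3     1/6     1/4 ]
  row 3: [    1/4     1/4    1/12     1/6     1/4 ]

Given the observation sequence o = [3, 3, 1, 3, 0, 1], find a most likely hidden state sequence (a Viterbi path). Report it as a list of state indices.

t=0: δ = [1.111e-01, 4.167e-02, 4.167e-02, 2.778e-02]  (obs o_0=3)
t=1: δ = [6.173e-03, 6.173e-03, 3.086e-03, 6.173e-03]  ψ = [0, 0, 0, 0]  (obs o_1=3)
t=2: δ = [2.572e-04, 4.287e-04, 2.572e-04, 6.430e-04]  ψ = [1, 1, 3, 3]  (obs o_2=1)
t=3: δ = [3.572e-05, 2.977e-05, 2.679e-05, 4.465e-05]  ψ = [1, 1, 3, 3]  (obs o_3=3)
t=4: δ = [6.202e-07, 2.067e-06, 9.303e-07, 4.651e-06]  ψ = [1, 1, 3, 3]  (obs o_4=0)
t=5: δ = [1.292e-07, 1.436e-07, 1.938e-07, 4.845e-07]  ψ = [3, 1, 3, 3]  (obs o_5=1)
backtrack: best end state = 3; path = [0, 3, 3, 3, 3, 3]

path = [0, 3, 3, 3, 3, 3]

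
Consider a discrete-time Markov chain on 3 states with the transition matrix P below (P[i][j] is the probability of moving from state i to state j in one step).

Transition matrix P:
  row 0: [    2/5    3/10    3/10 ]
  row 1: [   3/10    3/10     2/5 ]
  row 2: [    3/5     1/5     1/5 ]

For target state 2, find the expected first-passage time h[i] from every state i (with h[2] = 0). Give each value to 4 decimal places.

h = [3.0303, 2.7273, 0.0000]

First-step conditioning: h[2] = 0; for i ≠ 2, h[i] = 1 + Σ_k P[i][k]·h[k].
  h[0] = 1 + 2/5·h[0] + 3/10·h[1]
  h[1] = 1 + 3/10·h[0] + 3/10·h[1]
Solving the 2×2 linear system over states ≠ 2 gives exactly h = [100/33, 30/11, 0] (h[2] = 0 is the target).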